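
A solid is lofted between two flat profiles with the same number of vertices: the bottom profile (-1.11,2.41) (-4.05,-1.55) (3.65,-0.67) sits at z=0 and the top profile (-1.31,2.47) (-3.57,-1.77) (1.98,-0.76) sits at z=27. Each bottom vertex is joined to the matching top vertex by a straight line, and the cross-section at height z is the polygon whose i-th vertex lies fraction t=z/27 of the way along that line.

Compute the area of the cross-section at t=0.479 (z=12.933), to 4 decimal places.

Area at t=0.479: 12.4225

Cross-section at t=0.479: each vertex is (1-t)·p0[i] + t·p1[i].
  v1: (1-0.479)·(-1.11,2.41) + 0.479·(-1.31,2.47) = (-1.2058,2.4387)
  v2: (1-0.479)·(-4.05,-1.55) + 0.479·(-3.57,-1.77) = (-3.8201,-1.6554)
  v3: (1-0.479)·(3.65,-0.67) + 0.479·(1.98,-0.76) = (2.8501,-0.7131)
Shoelace sum Σ(x_i·y_{i+1} − x_{i+1}·y_i):
  i=1: -1.2058·-1.6554 − -3.8201·2.4387 = +11.3122 (running +11.3122)
  i=2: -3.8201·-0.7131 − 2.8501·-1.6554 = +7.4421 (running +18.7543)
  i=3: 2.8501·2.4387 − -1.2058·-0.7131 = +6.0907 (running +24.8450)
Area = |Σ|/2 = |24.8450|/2 = 12.4225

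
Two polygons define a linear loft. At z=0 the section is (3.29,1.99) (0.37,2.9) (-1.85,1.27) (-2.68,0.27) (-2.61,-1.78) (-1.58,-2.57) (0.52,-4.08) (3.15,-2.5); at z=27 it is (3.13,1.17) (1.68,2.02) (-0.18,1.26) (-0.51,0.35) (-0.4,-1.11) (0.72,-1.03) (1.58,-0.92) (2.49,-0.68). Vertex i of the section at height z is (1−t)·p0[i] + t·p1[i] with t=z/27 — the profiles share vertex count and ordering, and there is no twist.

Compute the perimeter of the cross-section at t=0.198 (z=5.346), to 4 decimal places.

Perimeter at t=0.198: 18.5677

Cross-section at t=0.198: each vertex is (1-t)·p0[i] + t·p1[i].
  v1: (1-0.198)·(3.29,1.99) + 0.198·(3.13,1.17) = (3.2583,1.8276)
  v2: (1-0.198)·(0.37,2.9) + 0.198·(1.68,2.02) = (0.6294,2.7258)
  v3: (1-0.198)·(-1.85,1.27) + 0.198·(-0.18,1.26) = (-1.5193,1.2680)
  v4: (1-0.198)·(-2.68,0.27) + 0.198·(-0.51,0.35) = (-2.2503,0.2858)
  v5: (1-0.198)·(-2.61,-1.78) + 0.198·(-0.4,-1.11) = (-2.1724,-1.6473)
  v6: (1-0.198)·(-1.58,-2.57) + 0.198·(0.72,-1.03) = (-1.1246,-2.2651)
  v7: (1-0.198)·(0.52,-4.08) + 0.198·(1.58,-0.92) = (0.7299,-3.4543)
  v8: (1-0.198)·(3.15,-2.5) + 0.198·(2.49,-0.68) = (3.0193,-2.1396)
Perimeter = Σ |v_{i+1} − v_i|:
  edge 1→2: √(-2.6289² + 0.8981²) = 2.7781 (running 2.7781)
  edge 2→3: √(-2.1487² + -1.4577²) = 2.5965 (running 5.3747)
  edge 3→4: √(-0.7310² + -0.9822²) = 1.2244 (running 6.5990)
  edge 4→5: √(0.0779² + -1.9332²) = 1.9347 (running 8.5338)
  edge 5→6: √(1.0478² + -0.6177²) = 1.2164 (running 9.7501)
  edge 6→7: √(1.8545² + -1.1892²) = 2.2030 (running 11.9532)
  edge 7→8: √(2.2894² + 1.3147²) = 2.6401 (running 14.5932)
  edge 8→1: √(0.2390² + 3.9673²) = 3.9745 (running 18.5677)
Perimeter = 18.5677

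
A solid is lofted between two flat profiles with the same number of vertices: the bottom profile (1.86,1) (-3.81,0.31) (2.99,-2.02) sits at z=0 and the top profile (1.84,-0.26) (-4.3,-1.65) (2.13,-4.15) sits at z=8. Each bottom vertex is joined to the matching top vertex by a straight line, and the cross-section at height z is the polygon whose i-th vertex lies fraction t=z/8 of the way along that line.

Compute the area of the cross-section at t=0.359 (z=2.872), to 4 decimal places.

Area at t=0.359: 10.1182

Cross-section at t=0.359: each vertex is (1-t)·p0[i] + t·p1[i].
  v1: (1-0.359)·(1.86,1) + 0.359·(1.84,-0.26) = (1.8528,0.5477)
  v2: (1-0.359)·(-3.81,0.31) + 0.359·(-4.3,-1.65) = (-3.9859,-0.3936)
  v3: (1-0.359)·(2.99,-2.02) + 0.359·(2.13,-4.15) = (2.6813,-2.7847)
Shoelace sum Σ(x_i·y_{i+1} − x_{i+1}·y_i):
  i=1: 1.8528·-0.3936 − -3.9859·0.5477 = +1.4536 (running +1.4536)
  i=2: -3.9859·-2.7847 − 2.6813·-0.3936 = +12.1549 (running +13.6085)
  i=3: 2.6813·0.5477 − 1.8528·-2.7847 = +6.6279 (running +20.2364)
Area = |Σ|/2 = |20.2364|/2 = 10.1182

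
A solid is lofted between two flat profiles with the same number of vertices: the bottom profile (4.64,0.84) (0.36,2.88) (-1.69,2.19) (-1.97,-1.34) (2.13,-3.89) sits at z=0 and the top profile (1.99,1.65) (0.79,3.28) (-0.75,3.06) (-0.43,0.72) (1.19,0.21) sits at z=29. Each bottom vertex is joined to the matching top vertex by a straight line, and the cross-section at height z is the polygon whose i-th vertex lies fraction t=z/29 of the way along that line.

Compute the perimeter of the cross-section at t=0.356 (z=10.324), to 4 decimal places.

Perimeter at t=0.356: 16.4845

Cross-section at t=0.356: each vertex is (1-t)·p0[i] + t·p1[i].
  v1: (1-0.356)·(4.64,0.84) + 0.356·(1.99,1.65) = (3.6966,1.1284)
  v2: (1-0.356)·(0.36,2.88) + 0.356·(0.79,3.28) = (0.5131,3.0224)
  v3: (1-0.356)·(-1.69,2.19) + 0.356·(-0.75,3.06) = (-1.3554,2.4997)
  v4: (1-0.356)·(-1.97,-1.34) + 0.356·(-0.43,0.72) = (-1.4218,-0.6066)
  v5: (1-0.356)·(2.13,-3.89) + 0.356·(1.19,0.21) = (1.7954,-2.4304)
Perimeter = Σ |v_{i+1} − v_i|:
  edge 1→2: √(-3.1835² + 1.8940²) = 3.7043 (running 3.7043)
  edge 2→3: √(-1.8684² + -0.5227²) = 1.9402 (running 5.6445)
  edge 3→4: √(-0.0664² + -3.1064²) = 3.1071 (running 8.7516)
  edge 4→5: √(3.2171² + -1.8238²) = 3.6981 (running 12.4497)
  edge 5→1: √(1.9012² + 3.5588²) = 4.0348 (running 16.4845)
Perimeter = 16.4845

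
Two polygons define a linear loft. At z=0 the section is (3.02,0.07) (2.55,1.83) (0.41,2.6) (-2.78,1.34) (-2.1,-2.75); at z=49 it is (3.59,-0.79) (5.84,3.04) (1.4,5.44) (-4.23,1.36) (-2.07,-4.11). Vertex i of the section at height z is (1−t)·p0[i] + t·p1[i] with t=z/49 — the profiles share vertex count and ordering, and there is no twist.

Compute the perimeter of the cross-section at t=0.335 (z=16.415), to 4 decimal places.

Cross-section at t=0.335: each vertex is (1-t)·p0[i] + t·p1[i].
  v1: (1-0.335)·(3.02,0.07) + 0.335·(3.59,-0.79) = (3.2110,-0.2181)
  v2: (1-0.335)·(2.55,1.83) + 0.335·(5.84,3.04) = (3.6521,2.2354)
  v3: (1-0.335)·(0.41,2.6) + 0.335·(1.4,5.44) = (0.7416,3.5514)
  v4: (1-0.335)·(-2.78,1.34) + 0.335·(-4.23,1.36) = (-3.2658,1.3467)
  v5: (1-0.335)·(-2.1,-2.75) + 0.335·(-2.07,-4.11) = (-2.0899,-3.2056)
Perimeter = Σ |v_{i+1} − v_i|:
  edge 1→2: √(0.4412² + 2.4535²) = 2.4928 (running 2.4928)
  edge 2→3: √(-2.9105² + 1.3160²) = 3.1942 (running 5.6870)
  edge 3→4: √(-4.0074² + -2.2047²) = 4.5738 (running 10.2609)
  edge 4→5: √(1.1758² + -4.5523²) = 4.7017 (running 14.9625)
  edge 5→1: √(5.3009² + 2.9875²) = 6.0848 (running 21.0473)
Perimeter = 21.0473

Perimeter at t=0.335: 21.0473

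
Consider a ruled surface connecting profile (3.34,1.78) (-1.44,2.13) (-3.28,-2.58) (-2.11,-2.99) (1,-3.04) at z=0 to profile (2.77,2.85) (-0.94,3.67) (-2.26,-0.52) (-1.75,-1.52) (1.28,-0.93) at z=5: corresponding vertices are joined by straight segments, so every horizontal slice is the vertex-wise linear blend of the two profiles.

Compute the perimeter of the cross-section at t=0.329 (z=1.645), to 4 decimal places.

Cross-section at t=0.329: each vertex is (1-t)·p0[i] + t·p1[i].
  v1: (1-0.329)·(3.34,1.78) + 0.329·(2.77,2.85) = (3.1525,2.1320)
  v2: (1-0.329)·(-1.44,2.13) + 0.329·(-0.94,3.67) = (-1.2755,2.6367)
  v3: (1-0.329)·(-3.28,-2.58) + 0.329·(-2.26,-0.52) = (-2.9444,-1.9023)
  v4: (1-0.329)·(-2.11,-2.99) + 0.329·(-1.75,-1.52) = (-1.9916,-2.5064)
  v5: (1-0.329)·(1,-3.04) + 0.329·(1.28,-0.93) = (1.0921,-2.3458)
Perimeter = Σ |v_{i+1} − v_i|:
  edge 1→2: √(-4.4280² + 0.5046²) = 4.4566 (running 4.4566)
  edge 2→3: √(-1.6689² + -4.5389²) = 4.8360 (running 9.2927)
  edge 3→4: √(0.9529² + -0.6041²) = 1.1282 (running 10.4209)
  edge 4→5: √(3.0837² + 0.1606²) = 3.0879 (running 13.5087)
  edge 5→1: √(2.0604² + 4.4778²) = 4.9291 (running 18.4378)
Perimeter = 18.4378

Perimeter at t=0.329: 18.4378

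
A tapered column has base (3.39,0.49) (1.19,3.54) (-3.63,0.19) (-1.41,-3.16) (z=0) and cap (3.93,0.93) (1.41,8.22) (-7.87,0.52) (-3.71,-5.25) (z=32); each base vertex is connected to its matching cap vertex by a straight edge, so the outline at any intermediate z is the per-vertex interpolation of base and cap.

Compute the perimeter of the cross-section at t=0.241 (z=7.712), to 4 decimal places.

Cross-section at t=0.241: each vertex is (1-t)·p0[i] + t·p1[i].
  v1: (1-0.241)·(3.39,0.49) + 0.241·(3.93,0.93) = (3.5201,0.5960)
  v2: (1-0.241)·(1.19,3.54) + 0.241·(1.41,8.22) = (1.2430,4.6679)
  v3: (1-0.241)·(-3.63,0.19) + 0.241·(-7.87,0.52) = (-4.6518,0.2695)
  v4: (1-0.241)·(-1.41,-3.16) + 0.241·(-3.71,-5.25) = (-1.9643,-3.6637)
Perimeter = Σ |v_{i+1} − v_i|:
  edge 1→2: √(-2.2771² + 4.0718²) = 4.6653 (running 4.6653)
  edge 2→3: √(-5.8949² + -4.3984²) = 7.3549 (running 12.0202)
  edge 3→4: √(2.6875² + -3.9332²) = 4.7637 (running 16.7840)
  edge 4→1: √(5.4844² + 4.2597²) = 6.9444 (running 23.7283)
Perimeter = 23.7283

Perimeter at t=0.241: 23.7283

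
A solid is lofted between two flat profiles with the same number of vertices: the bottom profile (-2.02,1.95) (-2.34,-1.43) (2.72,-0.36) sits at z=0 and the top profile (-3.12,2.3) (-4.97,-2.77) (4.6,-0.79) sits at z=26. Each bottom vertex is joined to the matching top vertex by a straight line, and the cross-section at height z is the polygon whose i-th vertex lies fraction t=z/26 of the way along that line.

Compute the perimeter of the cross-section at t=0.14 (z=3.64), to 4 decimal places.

Perimeter at t=0.14: 15.1683

Cross-section at t=0.14: each vertex is (1-t)·p0[i] + t·p1[i].
  v1: (1-0.14)·(-2.02,1.95) + 0.14·(-3.12,2.3) = (-2.1740,1.9990)
  v2: (1-0.14)·(-2.34,-1.43) + 0.14·(-4.97,-2.77) = (-2.7082,-1.6176)
  v3: (1-0.14)·(2.72,-0.36) + 0.14·(4.6,-0.79) = (2.9832,-0.4202)
Perimeter = Σ |v_{i+1} − v_i|:
  edge 1→2: √(-0.5342² + -3.6166²) = 3.6558 (running 3.6558)
  edge 2→3: √(5.6914² + 1.1974²) = 5.8160 (running 9.4718)
  edge 3→1: √(-5.1572² + 2.4192²) = 5.6964 (running 15.1683)
Perimeter = 15.1683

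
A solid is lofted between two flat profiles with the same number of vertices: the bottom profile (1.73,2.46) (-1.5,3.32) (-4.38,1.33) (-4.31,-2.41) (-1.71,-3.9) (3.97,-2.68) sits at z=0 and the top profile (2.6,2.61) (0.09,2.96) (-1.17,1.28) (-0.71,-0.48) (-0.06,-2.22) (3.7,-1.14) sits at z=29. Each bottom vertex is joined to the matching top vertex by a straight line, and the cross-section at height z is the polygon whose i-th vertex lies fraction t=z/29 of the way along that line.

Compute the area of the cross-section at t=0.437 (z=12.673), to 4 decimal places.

Cross-section at t=0.437: each vertex is (1-t)·p0[i] + t·p1[i].
  v1: (1-0.437)·(1.73,2.46) + 0.437·(2.6,2.61) = (2.1102,2.5255)
  v2: (1-0.437)·(-1.5,3.32) + 0.437·(0.09,2.96) = (-0.8052,3.1627)
  v3: (1-0.437)·(-4.38,1.33) + 0.437·(-1.17,1.28) = (-2.9772,1.3081)
  v4: (1-0.437)·(-4.31,-2.41) + 0.437·(-0.71,-0.48) = (-2.7368,-1.5666)
  v5: (1-0.437)·(-1.71,-3.9) + 0.437·(-0.06,-2.22) = (-0.9889,-3.1658)
  v6: (1-0.437)·(3.97,-2.68) + 0.437·(3.7,-1.14) = (3.8520,-2.0070)
Shoelace sum Σ(x_i·y_{i+1} − x_{i+1}·y_i):
  i=1: 2.1102·3.1627 − -0.8052·2.5255 = +8.7074 (running +8.7074)
  i=2: -0.8052·1.3081 − -2.9772·3.1627 = +8.3627 (running +17.0701)
  i=3: -2.9772·-1.5666 − -2.7368·1.3081 = +8.2442 (running +25.3143)
  i=4: -2.7368·-3.1658 − -0.9889·-1.5666 = +7.1150 (running +32.4293)
  i=5: -0.9889·-2.0070 − 3.8520·-3.1658 = +14.1797 (running +46.6090)
  i=6: 3.8520·2.5255 − 2.1102·-2.0070 = +13.9636 (running +60.5727)
Area = |Σ|/2 = |60.5727|/2 = 30.2863

Area at t=0.437: 30.2863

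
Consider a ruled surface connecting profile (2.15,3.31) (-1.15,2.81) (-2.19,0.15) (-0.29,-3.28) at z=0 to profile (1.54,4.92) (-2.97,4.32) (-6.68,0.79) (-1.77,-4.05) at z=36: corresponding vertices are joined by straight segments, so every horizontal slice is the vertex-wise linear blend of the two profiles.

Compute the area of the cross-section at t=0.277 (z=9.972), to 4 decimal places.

Cross-section at t=0.277: each vertex is (1-t)·p0[i] + t·p1[i].
  v1: (1-0.277)·(2.15,3.31) + 0.277·(1.54,4.92) = (1.9810,3.7560)
  v2: (1-0.277)·(-1.15,2.81) + 0.277·(-2.97,4.32) = (-1.6541,3.2283)
  v3: (1-0.277)·(-2.19,0.15) + 0.277·(-6.68,0.79) = (-3.4337,0.3273)
  v4: (1-0.277)·(-0.29,-3.28) + 0.277·(-1.77,-4.05) = (-0.7000,-3.4933)
Shoelace sum Σ(x_i·y_{i+1} − x_{i+1}·y_i):
  i=1: 1.9810·3.2283 − -1.6541·3.7560 = +12.6082 (running +12.6082)
  i=2: -1.6541·0.3273 − -3.4337·3.2283 = +10.5436 (running +23.1518)
  i=3: -3.4337·-3.4933 − -0.7000·0.3273 = +12.2241 (running +35.3759)
  i=4: -0.7000·3.7560 − 1.9810·-3.4933 = +4.2913 (running +39.6672)
Area = |Σ|/2 = |39.6672|/2 = 19.8336

Area at t=0.277: 19.8336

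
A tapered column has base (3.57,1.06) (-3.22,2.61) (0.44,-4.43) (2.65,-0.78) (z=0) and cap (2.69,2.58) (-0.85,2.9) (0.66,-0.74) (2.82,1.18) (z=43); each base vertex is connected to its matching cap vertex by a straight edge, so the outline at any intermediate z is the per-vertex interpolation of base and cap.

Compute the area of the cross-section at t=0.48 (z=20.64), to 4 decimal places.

Area at t=0.48: 14.0748

Cross-section at t=0.48: each vertex is (1-t)·p0[i] + t·p1[i].
  v1: (1-0.48)·(3.57,1.06) + 0.48·(2.69,2.58) = (3.1476,1.7896)
  v2: (1-0.48)·(-3.22,2.61) + 0.48·(-0.85,2.9) = (-2.0824,2.7492)
  v3: (1-0.48)·(0.44,-4.43) + 0.48·(0.66,-0.74) = (0.5456,-2.6588)
  v4: (1-0.48)·(2.65,-0.78) + 0.48·(2.82,1.18) = (2.7316,0.1608)
Shoelace sum Σ(x_i·y_{i+1} − x_{i+1}·y_i):
  i=1: 3.1476·2.7492 − -2.0824·1.7896 = +12.3800 (running +12.3800)
  i=2: -2.0824·-2.6588 − 0.5456·2.7492 = +4.0367 (running +16.4168)
  i=3: 0.5456·0.1608 − 2.7316·-2.6588 = +7.3505 (running +23.7673)
  i=4: 2.7316·1.7896 − 3.1476·0.1608 = +4.3823 (running +28.1496)
Area = |Σ|/2 = |28.1496|/2 = 14.0748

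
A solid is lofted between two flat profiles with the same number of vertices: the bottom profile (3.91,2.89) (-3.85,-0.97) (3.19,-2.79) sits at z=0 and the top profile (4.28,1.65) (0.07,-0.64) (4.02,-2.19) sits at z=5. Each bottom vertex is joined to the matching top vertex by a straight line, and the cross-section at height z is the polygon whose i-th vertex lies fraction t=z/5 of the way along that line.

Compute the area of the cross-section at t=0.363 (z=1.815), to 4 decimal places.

Area at t=0.363: 15.3077

Cross-section at t=0.363: each vertex is (1-t)·p0[i] + t·p1[i].
  v1: (1-0.363)·(3.91,2.89) + 0.363·(4.28,1.65) = (4.0443,2.4399)
  v2: (1-0.363)·(-3.85,-0.97) + 0.363·(0.07,-0.64) = (-2.4270,-0.8502)
  v3: (1-0.363)·(3.19,-2.79) + 0.363·(4.02,-2.19) = (3.4913,-2.5722)
Shoelace sum Σ(x_i·y_{i+1} − x_{i+1}·y_i):
  i=1: 4.0443·-0.8502 − -2.4270·2.4399 = +2.4832 (running +2.4832)
  i=2: -2.4270·-2.5722 − 3.4913·-0.8502 = +9.2112 (running +11.6943)
  i=3: 3.4913·2.4399 − 4.0443·-2.5722 = +18.9211 (running +30.6154)
Area = |Σ|/2 = |30.6154|/2 = 15.3077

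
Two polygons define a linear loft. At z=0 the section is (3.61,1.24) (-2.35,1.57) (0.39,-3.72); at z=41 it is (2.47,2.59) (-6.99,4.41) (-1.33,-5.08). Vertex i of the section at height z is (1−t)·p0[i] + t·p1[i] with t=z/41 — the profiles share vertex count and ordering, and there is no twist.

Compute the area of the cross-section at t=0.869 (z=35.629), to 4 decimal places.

Cross-section at t=0.869: each vertex is (1-t)·p0[i] + t·p1[i].
  v1: (1-0.869)·(3.61,1.24) + 0.869·(2.47,2.59) = (2.6193,2.4131)
  v2: (1-0.869)·(-2.35,1.57) + 0.869·(-6.99,4.41) = (-6.3822,4.0380)
  v3: (1-0.869)·(0.39,-3.72) + 0.869·(-1.33,-5.08) = (-1.1047,-4.9018)
Shoelace sum Σ(x_i·y_{i+1} − x_{i+1}·y_i):
  i=1: 2.6193·4.0380 − -6.3822·2.4131 = +25.9779 (running +25.9779)
  i=2: -6.3822·-4.9018 − -1.1047·4.0380 = +35.7450 (running +61.7229)
  i=3: -1.1047·2.4131 − 2.6193·-4.9018 = +10.1738 (running +71.8967)
Area = |Σ|/2 = |71.8967|/2 = 35.9484

Area at t=0.869: 35.9484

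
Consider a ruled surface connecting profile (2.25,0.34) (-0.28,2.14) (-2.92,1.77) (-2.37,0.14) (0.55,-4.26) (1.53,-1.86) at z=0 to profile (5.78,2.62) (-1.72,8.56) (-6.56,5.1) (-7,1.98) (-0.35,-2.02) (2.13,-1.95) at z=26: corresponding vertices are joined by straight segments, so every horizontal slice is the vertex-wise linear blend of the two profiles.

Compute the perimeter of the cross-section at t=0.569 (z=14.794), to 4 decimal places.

Cross-section at t=0.569: each vertex is (1-t)·p0[i] + t·p1[i].
  v1: (1-0.569)·(2.25,0.34) + 0.569·(5.78,2.62) = (4.2586,1.6373)
  v2: (1-0.569)·(-0.28,2.14) + 0.569·(-1.72,8.56) = (-1.0994,5.7930)
  v3: (1-0.569)·(-2.92,1.77) + 0.569·(-6.56,5.1) = (-4.9912,3.6648)
  v4: (1-0.569)·(-2.37,0.14) + 0.569·(-7,1.98) = (-5.0045,1.1870)
  v5: (1-0.569)·(0.55,-4.26) + 0.569·(-0.35,-2.02) = (0.0379,-2.9854)
  v6: (1-0.569)·(1.53,-1.86) + 0.569·(2.13,-1.95) = (1.8714,-1.9112)
Perimeter = Σ |v_{i+1} − v_i|:
  edge 1→2: √(-5.3579² + 4.1557²) = 6.7806 (running 6.7806)
  edge 2→3: √(-3.8918² + -2.1282²) = 4.4357 (running 11.2163)
  edge 3→4: √(-0.0133² + -2.4778²) = 2.4778 (running 13.6942)
  edge 4→5: √(5.0424² + -4.1724²) = 6.5448 (running 20.2390)
  edge 5→6: √(1.8335² + 1.0742²) = 2.1250 (running 22.3640)
  edge 6→1: √(2.3872² + 3.5485²) = 4.2768 (running 26.6407)
Perimeter = 26.6407

Perimeter at t=0.569: 26.6407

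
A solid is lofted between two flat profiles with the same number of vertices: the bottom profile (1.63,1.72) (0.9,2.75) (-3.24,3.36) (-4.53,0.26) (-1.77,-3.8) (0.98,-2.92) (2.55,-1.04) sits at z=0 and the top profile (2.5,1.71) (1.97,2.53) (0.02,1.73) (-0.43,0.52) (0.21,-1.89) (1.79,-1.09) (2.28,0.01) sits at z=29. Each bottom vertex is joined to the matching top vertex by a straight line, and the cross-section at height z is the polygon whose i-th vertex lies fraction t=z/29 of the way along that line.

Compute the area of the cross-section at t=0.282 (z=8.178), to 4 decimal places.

Cross-section at t=0.282: each vertex is (1-t)·p0[i] + t·p1[i].
  v1: (1-0.282)·(1.63,1.72) + 0.282·(2.5,1.71) = (1.8753,1.7172)
  v2: (1-0.282)·(0.9,2.75) + 0.282·(1.97,2.53) = (1.2017,2.6880)
  v3: (1-0.282)·(-3.24,3.36) + 0.282·(0.02,1.73) = (-2.3207,2.9003)
  v4: (1-0.282)·(-4.53,0.26) + 0.282·(-0.43,0.52) = (-3.3738,0.3333)
  v5: (1-0.282)·(-1.77,-3.8) + 0.282·(0.21,-1.89) = (-1.2116,-3.2614)
  v6: (1-0.282)·(0.98,-2.92) + 0.282·(1.79,-1.09) = (1.2084,-2.4039)
  v7: (1-0.282)·(2.55,-1.04) + 0.282·(2.28,0.01) = (2.4739,-0.7439)
Shoelace sum Σ(x_i·y_{i+1} − x_{i+1}·y_i):
  i=1: 1.8753·2.6880 − 1.2017·1.7172 = +2.9772 (running +2.9772)
  i=2: 1.2017·2.9003 − -2.3207·2.6880 = +9.7233 (running +12.7006)
  i=3: -2.3207·0.3333 − -3.3738·2.9003 = +9.0116 (running +21.7122)
  i=4: -3.3738·-3.2614 − -1.2116·0.3333 = +11.4071 (running +33.1193)
  i=5: -1.2116·-2.4039 − 1.2084·-3.2614 = +6.8538 (running +39.9732)
  i=6: 1.2084·-0.7439 − 2.4739·-2.4039 = +5.0481 (running +45.0212)
  i=7: 2.4739·1.7172 − 1.8753·-0.7439 = +5.6431 (running +50.6644)
Area = |Σ|/2 = |50.6644|/2 = 25.3322

Area at t=0.282: 25.3322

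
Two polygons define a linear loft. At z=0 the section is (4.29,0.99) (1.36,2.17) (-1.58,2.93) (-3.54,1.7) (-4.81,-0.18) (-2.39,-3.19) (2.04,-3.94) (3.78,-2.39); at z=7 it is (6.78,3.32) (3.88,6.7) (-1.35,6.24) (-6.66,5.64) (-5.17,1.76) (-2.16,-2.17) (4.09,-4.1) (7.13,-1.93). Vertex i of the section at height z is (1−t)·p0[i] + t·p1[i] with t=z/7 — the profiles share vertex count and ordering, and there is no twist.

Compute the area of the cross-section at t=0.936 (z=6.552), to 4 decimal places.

Cross-section at t=0.936: each vertex is (1-t)·p0[i] + t·p1[i].
  v1: (1-0.936)·(4.29,0.99) + 0.936·(6.78,3.32) = (6.6206,3.1709)
  v2: (1-0.936)·(1.36,2.17) + 0.936·(3.88,6.7) = (3.7187,6.4101)
  v3: (1-0.936)·(-1.58,2.93) + 0.936·(-1.35,6.24) = (-1.3647,6.0282)
  v4: (1-0.936)·(-3.54,1.7) + 0.936·(-6.66,5.64) = (-6.4603,5.3878)
  v5: (1-0.936)·(-4.81,-0.18) + 0.936·(-5.17,1.76) = (-5.1470,1.6358)
  v6: (1-0.936)·(-2.39,-3.19) + 0.936·(-2.16,-2.17) = (-2.1747,-2.2353)
  v7: (1-0.936)·(2.04,-3.94) + 0.936·(4.09,-4.1) = (3.9588,-4.0898)
  v8: (1-0.936)·(3.78,-2.39) + 0.936·(7.13,-1.93) = (6.9156,-1.9594)
Shoelace sum Σ(x_i·y_{i+1} − x_{i+1}·y_i):
  i=1: 6.6206·6.4101 − 3.7187·3.1709 = +30.6472 (running +30.6472)
  i=2: 3.7187·6.0282 − -1.3647·6.4101 = +31.1650 (running +61.8122)
  i=3: -1.3647·5.3878 − -6.4603·6.0282 = +31.5909 (running +93.4032)
  i=4: -6.4603·1.6358 − -5.1470·5.3878 = +17.1629 (running +110.5661)
  i=5: -5.1470·-2.2353 − -2.1747·1.6358 = +15.0624 (running +125.6285)
  i=6: -2.1747·-4.0898 − 3.9588·-2.2353 = +17.7431 (running +143.3716)
  i=7: 3.9588·-1.9594 − 6.9156·-4.0898 = +20.5261 (running +163.8977)
  i=8: 6.9156·3.1709 − 6.6206·-1.9594 = +34.9013 (running +198.7990)
Area = |Σ|/2 = |198.7990|/2 = 99.3995

Area at t=0.936: 99.3995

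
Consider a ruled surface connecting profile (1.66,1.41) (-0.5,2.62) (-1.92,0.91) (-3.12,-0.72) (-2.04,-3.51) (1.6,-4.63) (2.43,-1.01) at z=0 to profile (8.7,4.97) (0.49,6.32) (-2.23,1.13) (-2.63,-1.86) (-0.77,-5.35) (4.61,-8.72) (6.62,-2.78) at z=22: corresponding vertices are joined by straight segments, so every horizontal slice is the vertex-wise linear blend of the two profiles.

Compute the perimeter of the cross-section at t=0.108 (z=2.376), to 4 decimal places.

Perimeter at t=0.108: 21.9452

Cross-section at t=0.108: each vertex is (1-t)·p0[i] + t·p1[i].
  v1: (1-0.108)·(1.66,1.41) + 0.108·(8.7,4.97) = (2.4203,1.7945)
  v2: (1-0.108)·(-0.5,2.62) + 0.108·(0.49,6.32) = (-0.3931,3.0196)
  v3: (1-0.108)·(-1.92,0.91) + 0.108·(-2.23,1.13) = (-1.9535,0.9338)
  v4: (1-0.108)·(-3.12,-0.72) + 0.108·(-2.63,-1.86) = (-3.0671,-0.8431)
  v5: (1-0.108)·(-2.04,-3.51) + 0.108·(-0.77,-5.35) = (-1.9028,-3.7087)
  v6: (1-0.108)·(1.6,-4.63) + 0.108·(4.61,-8.72) = (1.9251,-5.0717)
  v7: (1-0.108)·(2.43,-1.01) + 0.108·(6.62,-2.78) = (2.8825,-1.2012)
Perimeter = Σ |v_{i+1} − v_i|:
  edge 1→2: √(-2.8134² + 1.2251²) = 3.0686 (running 3.0686)
  edge 2→3: √(-1.5604² + -2.0858²) = 2.6049 (running 5.6735)
  edge 3→4: √(-1.1136² + -1.7769²) = 2.0970 (running 7.7705)
  edge 4→5: √(1.1642² + -2.8656²) = 3.0931 (running 10.8636)
  edge 5→6: √(3.8279² + -1.3630²) = 4.0633 (running 14.9269)
  edge 6→7: √(0.9574² + 3.8706²) = 3.9872 (running 18.9141)
  edge 7→1: √(-0.4622² + 2.9956²) = 3.0311 (running 21.9452)
Perimeter = 21.9452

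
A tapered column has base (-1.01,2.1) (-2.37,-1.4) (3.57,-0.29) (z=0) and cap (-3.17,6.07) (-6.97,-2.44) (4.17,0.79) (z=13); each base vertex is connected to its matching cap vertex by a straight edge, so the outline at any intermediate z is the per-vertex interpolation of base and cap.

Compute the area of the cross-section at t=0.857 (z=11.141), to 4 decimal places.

Area at t=0.857: 35.4622

Cross-section at t=0.857: each vertex is (1-t)·p0[i] + t·p1[i].
  v1: (1-0.857)·(-1.01,2.1) + 0.857·(-3.17,6.07) = (-2.8611,5.5023)
  v2: (1-0.857)·(-2.37,-1.4) + 0.857·(-6.97,-2.44) = (-6.3122,-2.2913)
  v3: (1-0.857)·(3.57,-0.29) + 0.857·(4.17,0.79) = (4.0842,0.6356)
Shoelace sum Σ(x_i·y_{i+1} − x_{i+1}·y_i):
  i=1: -2.8611·-2.2913 − -6.3122·5.5023 = +41.2872 (running +41.2872)
  i=2: -6.3122·0.6356 − 4.0842·-2.2913 = +5.3463 (running +46.6334)
  i=3: 4.0842·5.5023 − -2.8611·0.6356 = +24.2909 (running +70.9243)
Area = |Σ|/2 = |70.9243|/2 = 35.4622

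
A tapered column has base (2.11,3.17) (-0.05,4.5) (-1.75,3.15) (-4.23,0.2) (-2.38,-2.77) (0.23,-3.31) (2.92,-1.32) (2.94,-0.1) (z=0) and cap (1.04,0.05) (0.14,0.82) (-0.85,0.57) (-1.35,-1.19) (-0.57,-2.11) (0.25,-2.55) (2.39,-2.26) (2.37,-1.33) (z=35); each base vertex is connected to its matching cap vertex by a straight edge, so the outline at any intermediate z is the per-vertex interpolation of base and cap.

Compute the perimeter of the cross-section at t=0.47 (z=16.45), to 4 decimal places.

Cross-section at t=0.47: each vertex is (1-t)·p0[i] + t·p1[i].
  v1: (1-0.47)·(2.11,3.17) + 0.47·(1.04,0.05) = (1.6071,1.7036)
  v2: (1-0.47)·(-0.05,4.5) + 0.47·(0.14,0.82) = (0.0393,2.7704)
  v3: (1-0.47)·(-1.75,3.15) + 0.47·(-0.85,0.57) = (-1.3270,1.9374)
  v4: (1-0.47)·(-4.23,0.2) + 0.47·(-1.35,-1.19) = (-2.8764,-0.4533)
  v5: (1-0.47)·(-2.38,-2.77) + 0.47·(-0.57,-2.11) = (-1.5293,-2.4598)
  v6: (1-0.47)·(0.23,-3.31) + 0.47·(0.25,-2.55) = (0.2394,-2.9528)
  v7: (1-0.47)·(2.92,-1.32) + 0.47·(2.39,-2.26) = (2.6709,-1.7618)
  v8: (1-0.47)·(2.94,-0.1) + 0.47·(2.37,-1.33) = (2.6721,-0.6781)
Perimeter = Σ |v_{i+1} − v_i|:
  edge 1→2: √(-1.5678² + 1.0668²) = 1.8963 (running 1.8963)
  edge 2→3: √(-1.3663² + -0.8330²) = 1.6002 (running 3.4965)
  edge 3→4: √(-1.5494² + -2.3907²) = 2.8489 (running 6.3454)
  edge 4→5: √(1.3471² + -2.0065²) = 2.4168 (running 8.7622)
  edge 5→6: √(1.7687² + -0.4930²) = 1.8361 (running 10.5983)
  edge 6→7: √(2.4315² + 1.1910²) = 2.7075 (running 13.3058)
  edge 7→8: √(0.0012² + 1.0837²) = 1.0837 (running 14.3895)
  edge 8→1: √(-1.0650² + 2.3817²) = 2.6090 (running 16.9985)
Perimeter = 16.9985

Perimeter at t=0.47: 16.9985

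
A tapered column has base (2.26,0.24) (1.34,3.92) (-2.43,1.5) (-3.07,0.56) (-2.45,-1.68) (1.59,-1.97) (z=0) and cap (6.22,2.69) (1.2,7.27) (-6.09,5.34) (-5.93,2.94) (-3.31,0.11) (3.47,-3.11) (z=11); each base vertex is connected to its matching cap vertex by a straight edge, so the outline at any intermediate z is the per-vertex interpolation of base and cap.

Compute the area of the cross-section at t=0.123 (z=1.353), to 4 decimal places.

Area at t=0.123: 26.2863

Cross-section at t=0.123: each vertex is (1-t)·p0[i] + t·p1[i].
  v1: (1-0.123)·(2.26,0.24) + 0.123·(6.22,2.69) = (2.7471,0.5413)
  v2: (1-0.123)·(1.34,3.92) + 0.123·(1.2,7.27) = (1.3228,4.3320)
  v3: (1-0.123)·(-2.43,1.5) + 0.123·(-6.09,5.34) = (-2.8802,1.9723)
  v4: (1-0.123)·(-3.07,0.56) + 0.123·(-5.93,2.94) = (-3.4218,0.8527)
  v5: (1-0.123)·(-2.45,-1.68) + 0.123·(-3.31,0.11) = (-2.5558,-1.4598)
  v6: (1-0.123)·(1.59,-1.97) + 0.123·(3.47,-3.11) = (1.8212,-2.1102)
Shoelace sum Σ(x_i·y_{i+1} − x_{i+1}·y_i):
  i=1: 2.7471·4.3320 − 1.3228·0.5413 = +11.1844 (running +11.1844)
  i=2: 1.3228·1.9723 − -2.8802·4.3320 = +15.0860 (running +26.2704)
  i=3: -2.8802·0.8527 − -3.4218·1.9723 = +4.2928 (running +30.5632)
  i=4: -3.4218·-1.4598 − -2.5558·0.8527 = +7.1746 (running +37.7379)
  i=5: -2.5558·-2.1102 − 1.8212·-1.4598 = +8.0520 (running +45.7898)
  i=6: 1.8212·0.5413 − 2.7471·-2.1102 = +6.7829 (running +52.5727)
Area = |Σ|/2 = |52.5727|/2 = 26.2863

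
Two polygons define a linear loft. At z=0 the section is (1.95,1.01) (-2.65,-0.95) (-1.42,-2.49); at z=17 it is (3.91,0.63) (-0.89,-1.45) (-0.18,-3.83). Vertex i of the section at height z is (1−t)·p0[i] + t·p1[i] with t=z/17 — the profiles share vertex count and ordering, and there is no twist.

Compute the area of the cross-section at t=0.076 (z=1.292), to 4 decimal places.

Area at t=0.076: 4.8731

Cross-section at t=0.076: each vertex is (1-t)·p0[i] + t·p1[i].
  v1: (1-0.076)·(1.95,1.01) + 0.076·(3.91,0.63) = (2.0990,0.9811)
  v2: (1-0.076)·(-2.65,-0.95) + 0.076·(-0.89,-1.45) = (-2.5162,-0.9880)
  v3: (1-0.076)·(-1.42,-2.49) + 0.076·(-0.18,-3.83) = (-1.3258,-2.5918)
Shoelace sum Σ(x_i·y_{i+1} − x_{i+1}·y_i):
  i=1: 2.0990·-0.9880 − -2.5162·0.9811 = +0.3950 (running +0.3950)
  i=2: -2.5162·-2.5918 − -1.3258·-0.9880 = +5.2118 (running +5.6068)
  i=3: -1.3258·0.9811 − 2.0990·-2.5918 = +4.1394 (running +9.7462)
Area = |Σ|/2 = |9.7462|/2 = 4.8731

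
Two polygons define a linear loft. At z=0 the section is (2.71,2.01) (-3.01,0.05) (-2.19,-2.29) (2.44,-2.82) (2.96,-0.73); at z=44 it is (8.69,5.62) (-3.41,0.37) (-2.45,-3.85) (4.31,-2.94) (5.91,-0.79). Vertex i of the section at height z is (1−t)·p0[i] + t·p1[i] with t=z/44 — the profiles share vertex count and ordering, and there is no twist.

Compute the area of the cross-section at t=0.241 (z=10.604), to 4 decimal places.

Cross-section at t=0.241: each vertex is (1-t)·p0[i] + t·p1[i].
  v1: (1-0.241)·(2.71,2.01) + 0.241·(8.69,5.62) = (4.1512,2.8800)
  v2: (1-0.241)·(-3.01,0.05) + 0.241·(-3.41,0.37) = (-3.1064,0.1271)
  v3: (1-0.241)·(-2.19,-2.29) + 0.241·(-2.45,-3.85) = (-2.2527,-2.6660)
  v4: (1-0.241)·(2.44,-2.82) + 0.241·(4.31,-2.94) = (2.8907,-2.8489)
  v5: (1-0.241)·(2.96,-0.73) + 0.241·(5.91,-0.79) = (3.6710,-0.7445)
Shoelace sum Σ(x_i·y_{i+1} − x_{i+1}·y_i):
  i=1: 4.1512·0.1271 − -3.1064·2.8800 = +9.4742 (running +9.4742)
  i=2: -3.1064·-2.6660 − -2.2527·0.1271 = +8.5679 (running +18.0421)
  i=3: -2.2527·-2.8489 − 2.8907·-2.6660 = +14.1241 (running +32.1661)
  i=4: 2.8907·-0.7445 − 3.6710·-2.8489 = +8.3063 (running +40.4724)
  i=5: 3.6710·2.8800 − 4.1512·-0.7445 = +13.6628 (running +54.1351)
Area = |Σ|/2 = |54.1351|/2 = 27.0676

Area at t=0.241: 27.0676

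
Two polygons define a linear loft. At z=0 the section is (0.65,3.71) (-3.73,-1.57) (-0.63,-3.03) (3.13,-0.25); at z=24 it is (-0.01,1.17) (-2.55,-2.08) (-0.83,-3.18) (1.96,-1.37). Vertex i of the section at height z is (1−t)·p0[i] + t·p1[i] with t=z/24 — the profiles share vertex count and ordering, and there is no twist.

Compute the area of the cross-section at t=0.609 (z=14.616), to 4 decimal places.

Cross-section at t=0.609: each vertex is (1-t)·p0[i] + t·p1[i].
  v1: (1-0.609)·(0.65,3.71) + 0.609·(-0.01,1.17) = (0.2481,2.1631)
  v2: (1-0.609)·(-3.73,-1.57) + 0.609·(-2.55,-2.08) = (-3.0114,-1.8806)
  v3: (1-0.609)·(-0.63,-3.03) + 0.609·(-0.83,-3.18) = (-0.7518,-3.1214)
  v4: (1-0.609)·(3.13,-0.25) + 0.609·(1.96,-1.37) = (2.4175,-0.9321)
Shoelace sum Σ(x_i·y_{i+1} − x_{i+1}·y_i):
  i=1: 0.2481·-1.8806 − -3.0114·2.1631 = +6.0475 (running +6.0475)
  i=2: -3.0114·-3.1214 − -0.7518·-1.8806 = +7.9857 (running +14.0333)
  i=3: -0.7518·-0.9321 − 2.4175·-3.1214 = +8.2465 (running +22.2798)
  i=4: 2.4175·2.1631 − 0.2481·-0.9321 = +5.4605 (running +27.7403)
Area = |Σ|/2 = |27.7403|/2 = 13.8702

Area at t=0.609: 13.8702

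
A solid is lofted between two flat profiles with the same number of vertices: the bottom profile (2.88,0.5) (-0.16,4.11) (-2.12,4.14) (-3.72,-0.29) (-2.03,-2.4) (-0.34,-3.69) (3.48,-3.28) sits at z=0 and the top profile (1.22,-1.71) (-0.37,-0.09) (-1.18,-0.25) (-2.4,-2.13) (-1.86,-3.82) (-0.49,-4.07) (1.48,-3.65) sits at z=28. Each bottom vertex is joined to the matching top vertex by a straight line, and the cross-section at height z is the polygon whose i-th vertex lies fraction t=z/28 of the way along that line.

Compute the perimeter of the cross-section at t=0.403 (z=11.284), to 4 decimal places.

Perimeter at t=0.403: 19.1839

Cross-section at t=0.403: each vertex is (1-t)·p0[i] + t·p1[i].
  v1: (1-0.403)·(2.88,0.5) + 0.403·(1.22,-1.71) = (2.2110,-0.3906)
  v2: (1-0.403)·(-0.16,4.11) + 0.403·(-0.37,-0.09) = (-0.2446,2.4174)
  v3: (1-0.403)·(-2.12,4.14) + 0.403·(-1.18,-0.25) = (-1.7412,2.3708)
  v4: (1-0.403)·(-3.72,-0.29) + 0.403·(-2.4,-2.13) = (-3.1880,-1.0315)
  v5: (1-0.403)·(-2.03,-2.4) + 0.403·(-1.86,-3.82) = (-1.9615,-2.9723)
  v6: (1-0.403)·(-0.34,-3.69) + 0.403·(-0.49,-4.07) = (-0.4004,-3.8431)
  v7: (1-0.403)·(3.48,-3.28) + 0.403·(1.48,-3.65) = (2.6740,-3.4291)
Perimeter = Σ |v_{i+1} − v_i|:
  edge 1→2: √(-2.4556² + 2.8080²) = 3.7303 (running 3.7303)
  edge 2→3: √(-1.4966² + -0.0466²) = 1.4973 (running 5.2276)
  edge 3→4: √(-1.4469² + -3.4023²) = 3.6972 (running 8.9248)
  edge 4→5: √(1.2266² + -1.9407²) = 2.2958 (running 11.2206)
  edge 5→6: √(1.5610² + -0.8709²) = 1.7875 (running 13.0082)
  edge 6→7: √(3.0745² + 0.4140²) = 3.1022 (running 16.1104)
  edge 7→1: √(-0.4630² + 3.0385²) = 3.0736 (running 19.1839)
Perimeter = 19.1839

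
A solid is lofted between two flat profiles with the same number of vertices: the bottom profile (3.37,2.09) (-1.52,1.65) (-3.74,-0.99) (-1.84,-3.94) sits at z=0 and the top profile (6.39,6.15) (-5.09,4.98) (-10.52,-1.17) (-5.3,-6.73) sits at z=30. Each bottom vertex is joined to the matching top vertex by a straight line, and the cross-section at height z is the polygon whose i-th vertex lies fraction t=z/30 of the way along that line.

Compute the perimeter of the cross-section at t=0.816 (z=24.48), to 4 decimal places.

Cross-section at t=0.816: each vertex is (1-t)·p0[i] + t·p1[i].
  v1: (1-0.816)·(3.37,2.09) + 0.816·(6.39,6.15) = (5.8343,5.4030)
  v2: (1-0.816)·(-1.52,1.65) + 0.816·(-5.09,4.98) = (-4.4331,4.3673)
  v3: (1-0.816)·(-3.74,-0.99) + 0.816·(-10.52,-1.17) = (-9.2725,-1.1369)
  v4: (1-0.816)·(-1.84,-3.94) + 0.816·(-5.3,-6.73) = (-4.6634,-6.2166)
Perimeter = Σ |v_{i+1} − v_i|:
  edge 1→2: √(-10.2674² + -1.0357²) = 10.3195 (running 10.3195)
  edge 2→3: √(-4.8394² + -5.5042²) = 7.3291 (running 17.6486)
  edge 3→4: √(4.6091² + -5.0798²) = 6.8592 (running 24.5078)
  edge 4→1: √(10.4977² + 11.6196²) = 15.6594 (running 40.1671)
Perimeter = 40.1671

Perimeter at t=0.816: 40.1671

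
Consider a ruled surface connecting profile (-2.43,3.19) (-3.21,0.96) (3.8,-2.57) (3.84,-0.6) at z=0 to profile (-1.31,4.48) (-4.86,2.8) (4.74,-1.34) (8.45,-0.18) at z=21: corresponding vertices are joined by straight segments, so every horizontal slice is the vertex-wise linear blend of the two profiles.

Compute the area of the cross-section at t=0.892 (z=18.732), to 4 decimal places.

Cross-section at t=0.892: each vertex is (1-t)·p0[i] + t·p1[i].
  v1: (1-0.892)·(-2.43,3.19) + 0.892·(-1.31,4.48) = (-1.4310,4.3407)
  v2: (1-0.892)·(-3.21,0.96) + 0.892·(-4.86,2.8) = (-4.6818,2.6013)
  v3: (1-0.892)·(3.8,-2.57) + 0.892·(4.74,-1.34) = (4.6385,-1.4728)
  v4: (1-0.892)·(3.84,-0.6) + 0.892·(8.45,-0.18) = (7.9521,-0.2254)
Shoelace sum Σ(x_i·y_{i+1} − x_{i+1}·y_i):
  i=1: -1.4310·2.6013 − -4.6818·4.3407 = +16.5999 (running +16.5999)
  i=2: -4.6818·-1.4728 − 4.6385·2.6013 = -5.1704 (running +11.4294)
  i=3: 4.6385·-0.2254 − 7.9521·-1.4728 = +10.6669 (running +22.0963)
  i=4: 7.9521·4.3407 − -1.4310·-0.2254 = +34.1951 (running +56.2914)
Area = |Σ|/2 = |56.2914|/2 = 28.1457

Area at t=0.892: 28.1457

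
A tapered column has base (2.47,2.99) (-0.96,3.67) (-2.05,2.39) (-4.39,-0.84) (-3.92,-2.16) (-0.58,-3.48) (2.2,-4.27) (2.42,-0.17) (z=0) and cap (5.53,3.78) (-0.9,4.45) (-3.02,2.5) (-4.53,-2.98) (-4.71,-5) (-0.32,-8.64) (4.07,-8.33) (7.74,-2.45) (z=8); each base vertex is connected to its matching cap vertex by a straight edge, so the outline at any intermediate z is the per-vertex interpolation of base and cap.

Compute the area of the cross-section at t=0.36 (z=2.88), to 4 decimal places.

Area at t=0.36: 62.5734

Cross-section at t=0.36: each vertex is (1-t)·p0[i] + t·p1[i].
  v1: (1-0.36)·(2.47,2.99) + 0.36·(5.53,3.78) = (3.5716,3.2744)
  v2: (1-0.36)·(-0.96,3.67) + 0.36·(-0.9,4.45) = (-0.9384,3.9508)
  v3: (1-0.36)·(-2.05,2.39) + 0.36·(-3.02,2.5) = (-2.3992,2.4296)
  v4: (1-0.36)·(-4.39,-0.84) + 0.36·(-4.53,-2.98) = (-4.4404,-1.6104)
  v5: (1-0.36)·(-3.92,-2.16) + 0.36·(-4.71,-5) = (-4.2044,-3.1824)
  v6: (1-0.36)·(-0.58,-3.48) + 0.36·(-0.32,-8.64) = (-0.4864,-5.3376)
  v7: (1-0.36)·(2.2,-4.27) + 0.36·(4.07,-8.33) = (2.8732,-5.7316)
  v8: (1-0.36)·(2.42,-0.17) + 0.36·(7.74,-2.45) = (4.3352,-0.9908)
Shoelace sum Σ(x_i·y_{i+1} − x_{i+1}·y_i):
  i=1: 3.5716·3.9508 − -0.9384·3.2744 = +17.1834 (running +17.1834)
  i=2: -0.9384·2.4296 − -2.3992·3.9508 = +7.1988 (running +24.3822)
  i=3: -2.3992·-1.6104 − -4.4404·2.4296 = +14.6521 (running +39.0343)
  i=4: -4.4404·-3.1824 − -4.2044·-1.6104 = +7.3604 (running +46.3946)
  i=5: -4.2044·-5.3376 − -0.4864·-3.1824 = +20.8935 (running +67.2881)
  i=6: -0.4864·-5.7316 − 2.8732·-5.3376 = +18.1238 (running +85.4120)
  i=7: 2.8732·-0.9908 − 4.3352·-5.7316 = +22.0009 (running +107.4128)
  i=8: 4.3352·3.2744 − 3.5716·-0.9908 = +17.7339 (running +125.1467)
Area = |Σ|/2 = |125.1467|/2 = 62.5734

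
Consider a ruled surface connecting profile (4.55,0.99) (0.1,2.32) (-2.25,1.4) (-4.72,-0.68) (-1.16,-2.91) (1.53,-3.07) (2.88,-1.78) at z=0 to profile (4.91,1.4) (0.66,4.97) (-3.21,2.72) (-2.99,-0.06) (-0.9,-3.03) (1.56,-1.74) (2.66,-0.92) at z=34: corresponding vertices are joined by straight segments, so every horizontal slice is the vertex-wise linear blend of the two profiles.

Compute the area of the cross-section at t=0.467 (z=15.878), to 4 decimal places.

Area at t=0.467: 34.2034

Cross-section at t=0.467: each vertex is (1-t)·p0[i] + t·p1[i].
  v1: (1-0.467)·(4.55,0.99) + 0.467·(4.91,1.4) = (4.7181,1.1815)
  v2: (1-0.467)·(0.1,2.32) + 0.467·(0.66,4.97) = (0.3615,3.5575)
  v3: (1-0.467)·(-2.25,1.4) + 0.467·(-3.21,2.72) = (-2.6983,2.0164)
  v4: (1-0.467)·(-4.72,-0.68) + 0.467·(-2.99,-0.06) = (-3.9121,-0.3905)
  v5: (1-0.467)·(-1.16,-2.91) + 0.467·(-0.9,-3.03) = (-1.0386,-2.9660)
  v6: (1-0.467)·(1.53,-3.07) + 0.467·(1.56,-1.74) = (1.5440,-2.4489)
  v7: (1-0.467)·(2.88,-1.78) + 0.467·(2.66,-0.92) = (2.7773,-1.3784)
Shoelace sum Σ(x_i·y_{i+1} − x_{i+1}·y_i):
  i=1: 4.7181·3.5575 − 0.3615·1.1815 = +16.3578 (running +16.3578)
  i=2: 0.3615·2.0164 − -2.6983·3.5575 = +10.3284 (running +26.6862)
  i=3: -2.6983·-0.3905 − -3.9121·2.0164 = +8.9421 (running +35.6283)
  i=4: -3.9121·-2.9660 − -1.0386·-0.3905 = +11.1979 (running +46.8262)
  i=5: -1.0386·-2.4489 − 1.5440·-2.9660 = +7.1230 (running +53.9492)
  i=6: 1.5440·-1.3784 − 2.7773·-2.4489 = +4.6730 (running +58.6221)
  i=7: 2.7773·1.1815 − 4.7181·-1.3784 = +9.7846 (running +68.4067)
Area = |Σ|/2 = |68.4067|/2 = 34.2034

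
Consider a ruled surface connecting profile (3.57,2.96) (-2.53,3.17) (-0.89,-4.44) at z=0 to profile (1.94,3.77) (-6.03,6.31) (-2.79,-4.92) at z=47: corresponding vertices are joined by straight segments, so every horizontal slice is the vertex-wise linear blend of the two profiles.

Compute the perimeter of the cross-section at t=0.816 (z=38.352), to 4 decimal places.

Perimeter at t=0.816: 28.5416

Cross-section at t=0.816: each vertex is (1-t)·p0[i] + t·p1[i].
  v1: (1-0.816)·(3.57,2.96) + 0.816·(1.94,3.77) = (2.2399,3.6210)
  v2: (1-0.816)·(-2.53,3.17) + 0.816·(-6.03,6.31) = (-5.3860,5.7322)
  v3: (1-0.816)·(-0.89,-4.44) + 0.816·(-2.79,-4.92) = (-2.4404,-4.8317)
Perimeter = Σ |v_{i+1} − v_i|:
  edge 1→2: √(-7.6259² + 2.1113²) = 7.9128 (running 7.9128)
  edge 2→3: √(2.9456² + -10.5639²) = 10.9669 (running 18.8797)
  edge 3→1: √(4.6803² + 8.4526²) = 9.6619 (running 28.5416)
Perimeter = 28.5416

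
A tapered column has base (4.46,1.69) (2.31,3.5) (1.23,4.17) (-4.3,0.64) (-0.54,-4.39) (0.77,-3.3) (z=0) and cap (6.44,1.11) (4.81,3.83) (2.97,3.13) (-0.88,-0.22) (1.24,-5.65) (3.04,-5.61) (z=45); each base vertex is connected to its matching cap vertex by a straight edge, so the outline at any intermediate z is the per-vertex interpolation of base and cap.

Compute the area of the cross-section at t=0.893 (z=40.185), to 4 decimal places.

Area at t=0.893: 39.8173

Cross-section at t=0.893: each vertex is (1-t)·p0[i] + t·p1[i].
  v1: (1-0.893)·(4.46,1.69) + 0.893·(6.44,1.11) = (6.2281,1.1721)
  v2: (1-0.893)·(2.31,3.5) + 0.893·(4.81,3.83) = (4.5425,3.7947)
  v3: (1-0.893)·(1.23,4.17) + 0.893·(2.97,3.13) = (2.7838,3.2413)
  v4: (1-0.893)·(-4.3,0.64) + 0.893·(-0.88,-0.22) = (-1.2459,-0.1280)
  v5: (1-0.893)·(-0.54,-4.39) + 0.893·(1.24,-5.65) = (1.0495,-5.5152)
  v6: (1-0.893)·(0.77,-3.3) + 0.893·(3.04,-5.61) = (2.7971,-5.3628)
Shoelace sum Σ(x_i·y_{i+1} − x_{i+1}·y_i):
  i=1: 6.2281·3.7947 − 4.5425·1.1721 = +18.3098 (running +18.3098)
  i=2: 4.5425·3.2413 − 2.7838·3.7947 = +4.1598 (running +22.4696)
  i=3: 2.7838·-0.1280 − -1.2459·3.2413 = +3.6822 (running +26.1517)
  i=4: -1.2459·-5.5152 − 1.0495·-0.1280 = +7.0059 (running +33.1576)
  i=5: 1.0495·-5.3628 − 2.7971·-5.5152 = +9.7981 (running +42.9557)
  i=6: 2.7971·1.1721 − 6.2281·-5.3628 = +36.6788 (running +79.6345)
Area = |Σ|/2 = |79.6345|/2 = 39.8173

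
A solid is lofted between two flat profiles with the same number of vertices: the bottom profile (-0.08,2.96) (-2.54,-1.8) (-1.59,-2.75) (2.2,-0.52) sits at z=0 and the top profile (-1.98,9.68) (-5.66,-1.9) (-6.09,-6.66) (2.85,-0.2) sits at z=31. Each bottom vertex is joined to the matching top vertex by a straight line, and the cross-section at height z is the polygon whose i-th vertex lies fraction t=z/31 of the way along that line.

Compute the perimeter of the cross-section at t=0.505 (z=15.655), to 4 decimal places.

Cross-section at t=0.505: each vertex is (1-t)·p0[i] + t·p1[i].
  v1: (1-0.505)·(-0.08,2.96) + 0.505·(-1.98,9.68) = (-1.0395,6.3536)
  v2: (1-0.505)·(-2.54,-1.8) + 0.505·(-5.66,-1.9) = (-4.1156,-1.8505)
  v3: (1-0.505)·(-1.59,-2.75) + 0.505·(-6.09,-6.66) = (-3.8625,-4.7246)
  v4: (1-0.505)·(2.2,-0.52) + 0.505·(2.85,-0.2) = (2.5282,-0.3584)
Perimeter = Σ |v_{i+1} − v_i|:
  edge 1→2: √(-3.0761² + -8.2041²) = 8.7618 (running 8.7618)
  edge 2→3: √(0.2531² + -2.8741²) = 2.8852 (running 11.6470)
  edge 3→4: √(6.3907² + 4.3662²) = 7.7398 (running 19.3868)
  edge 4→1: √(-3.5678² + 6.7120²) = 7.6013 (running 26.9881)
Perimeter = 26.9881

Perimeter at t=0.505: 26.9881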